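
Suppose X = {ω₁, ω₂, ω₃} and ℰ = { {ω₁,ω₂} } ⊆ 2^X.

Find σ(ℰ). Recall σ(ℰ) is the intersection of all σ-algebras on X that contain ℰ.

Answer: σ(ℰ) = { {}, {ω₃}, {ω₁,ω₂}, X }

Working:
Start: ℰ ∪ {∅, X} = { {}, {ω₁,ω₂}, X }.
Step 1: 1 new —
  {ω₃}  = complement {ω₁,ω₂}
After Step 2 the family is unchanged; done.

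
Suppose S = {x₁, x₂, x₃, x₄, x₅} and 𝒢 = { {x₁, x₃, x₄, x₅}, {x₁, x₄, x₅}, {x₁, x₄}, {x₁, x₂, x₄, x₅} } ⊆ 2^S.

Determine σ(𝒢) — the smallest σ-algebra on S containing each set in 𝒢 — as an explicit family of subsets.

Start: 𝒢 ∪ {∅, S} = { {}, {x₁, x₄}, {x₁, x₄, x₅}, {x₁, x₂, x₄, x₅}, {x₁, x₃, x₄, x₅}, S }.
Round 1 (4 new):
  {x₂}  = complement {x₁, x₃, x₄, x₅}
  {x₃}  = complement {x₁, x₂, x₄, x₅}
  {x₂, x₃}  = complement {x₁, x₄, x₅}
  {x₂, x₃, x₅}  = complement {x₁, x₄}
Round 2 (3 new):
  {x₁, x₂, x₄}  = {x₂} ∪ {x₁, x₄}
  {x₁, x₃, x₄}  = {x₃} ∪ {x₁, x₄}
  {x₁, x₂, x₃, x₄}  = {x₁, x₄} ∪ {x₂, x₃}
Round 3 adds 3:
  {x₅}  = complement {x₁, x₂, x₃, x₄}
  {x₂, x₅}  = complement {x₁, x₃, x₄}
  {x₃, x₅}  = complement {x₁, x₂, x₄}
Round 4 adds nothing — fixpoint reached.

σ(𝒢) = { {}, {x₂}, {x₃}, {x₅}, {x₁, x₄}, {x₂, x₃}, {x₂, x₅}, {x₃, x₅}, {x₁, x₂, x₄}, {x₁, x₃, x₄}, {x₁, x₄, x₅}, {x₂, x₃, x₅}, {x₁, x₂, x₃, x₄}, {x₁, x₂, x₄, x₅}, {x₁, x₃, x₄, x₅}, S }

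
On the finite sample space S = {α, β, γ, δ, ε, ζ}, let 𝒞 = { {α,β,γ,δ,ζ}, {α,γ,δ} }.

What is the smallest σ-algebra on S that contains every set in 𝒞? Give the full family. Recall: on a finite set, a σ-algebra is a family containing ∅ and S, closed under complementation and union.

Seed the family with 𝒞 together with ∅ and S: { ∅, {α,γ,δ}, {α,β,γ,δ,ζ}, S }.
Round 1 (2 new):
  {ε}  = complement {α,β,γ,δ,ζ}
  {β,ε,ζ}  = complement {α,γ,δ}
  [6 total]
Round 2 (1 new):
  {α,γ,δ,ε}  = {α,γ,δ} ∪ {ε}
  [7 total]
Round 3 adds 1:
  {β,ζ}  = complement {α,γ,δ,ε}
  [8 total]
Round 4: no new sets; the family is a σ-algebra.

Hence σ(𝒞) has 8 members: { ∅, {ε}, {β,ζ}, {α,γ,δ}, {β,ε,ζ}, {α,γ,δ,ε}, {α,β,γ,δ,ζ}, S }.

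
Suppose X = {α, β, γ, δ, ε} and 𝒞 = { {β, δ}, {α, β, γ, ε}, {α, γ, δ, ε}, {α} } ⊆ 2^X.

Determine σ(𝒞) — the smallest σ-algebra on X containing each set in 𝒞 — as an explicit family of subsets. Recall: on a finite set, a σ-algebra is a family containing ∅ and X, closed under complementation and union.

Begin from { {}, {α}, {β, δ}, {α, β, γ, ε}, {α, γ, δ, ε}, X } (that is, 𝒞 plus ∅ and X).
Iteration 1 adds 5:
  {β}  = X∖{α, γ, δ, ε}
  {δ}  = X∖{α, β, γ, ε}
  {α, β, δ}  = {β, δ} ∪ {α}
  {α, γ, ε}  = X∖{β, δ}
  {β, γ, δ, ε}  = X∖{α}
  [11 total]
Iteration 2: 3 new —
  {α, β}  = {β} ∪ {α}
  {α, δ}  = {δ} ∪ {α}
  {γ, ε}  = X∖{α, β, δ}
  [14 total]
Iteration 3: +2 →
  {β, γ, ε}  = X∖{α, δ}
  {γ, δ, ε}  = X∖{α, β}
  [16 total]
Iteration 4: stable.

Hence σ(𝒞) has 16 members: { {}, {α}, {β}, {δ}, {α, β}, {α, δ}, {β, δ}, {γ, ε}, {α, β, δ}, {α, γ, ε}, {β, γ, ε}, {γ, δ, ε}, {α, β, γ, ε}, {α, γ, δ, ε}, {β, γ, δ, ε}, X }.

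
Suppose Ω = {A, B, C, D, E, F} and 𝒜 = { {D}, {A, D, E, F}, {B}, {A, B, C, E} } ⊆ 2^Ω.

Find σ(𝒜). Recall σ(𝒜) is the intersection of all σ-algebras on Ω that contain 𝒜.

|σ(𝒜)| = 32.  σ(𝒜) = { ∅, {B}, {C}, {D}, {F}, {A, E}, {B, C}, {B, D}, {B, F}, {C, D}, {C, F}, {D, F}, {A, B, E}, {A, C, E}, {A, D, E}, {A, E, F}, {B, C, D}, {B, C, F}, {B, D, F}, {C, D, F}, {A, B, C, E}, {A, B, D, E}, {A, B, E, F}, {A, C, D, E}, {A, C, E, F}, {A, D, E, F}, {B, C, D, F}, {A, B, C, D, E}, {A, B, C, E, F}, {A, B, D, E, F}, {A, C, D, E, F}, Ω }

Derivation:
Take S₀ = 𝒜 ∪ {∅, Ω} = { ∅, {B}, {D}, {A, B, C, E}, {A, D, E, F}, Ω }.
Step 1: +7 →
  {B, C}  = {A, D, E, F}ᶜ
  {B, D}  = {D} ∪ {B}
  {D, F}  = {A, B, C, E}ᶜ
  {A, B, C, D, E}  = {D} ∪ {A, B, C, E}
  {A, B, C, E, F}  = {D}ᶜ
  {A, B, D, E, F}  = {A, D, E, F} ∪ {B}
  {A, C, D, E, F}  = {B}ᶜ
  |family| = 13
Step 2: 6 new —
  {C}  = {A, B, D, E, F}ᶜ
  {F}  = {A, B, C, D, E}ᶜ
  {B, C, D}  = {B, C} ∪ {D}
  {B, D, F}  = {B} ∪ {D, F}
  {A, C, E, F}  = {B, D}ᶜ
  {B, C, D, F}  = {B, C} ∪ {D, F}
  |family| = 19
Step 3. New:
  {A, E}  = {B, C, D, F}ᶜ
  {B, F}  = {B} ∪ {F}
  {C, D}  = {C} ∪ {D}
  {C, F}  = {F} ∪ {C}
  {A, C, E}  = {B, D, F}ᶜ
  {A, E, F}  = {B, C, D}ᶜ
  {B, C, F}  = {F} ∪ {B, C}
  {C, D, F}  = {D, F} ∪ {C}
  |family| = 27
Step 4. New:
  {A, B, E}  = {C, D, F}ᶜ
  {A, D, E}  = {B, C, F}ᶜ
  {A, B, D, E}  = {C, F}ᶜ
  {A, B, E, F}  = {C, D}ᶜ
  {A, C, D, E}  = {B, F}ᶜ
  |family| = 32
Step 5 adds nothing — fixpoint reached.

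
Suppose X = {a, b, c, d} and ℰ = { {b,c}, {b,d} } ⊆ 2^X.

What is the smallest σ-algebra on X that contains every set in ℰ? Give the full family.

|σ(ℰ)| = 16.  σ(ℰ) = { ∅, {a}, {b}, {c}, {d}, {a,b}, {a,c}, {a,d}, {b,c}, {b,d}, {c,d}, {a,b,c}, {a,b,d}, {a,c,d}, {b,c,d}, X }

Trace:
Start: ℰ ∪ {∅, X} = { ∅, {b,c}, {b,d}, X }.
Step 1 adds 3:
  {a,c}  = X∖{b,d}
  {a,d}  = X∖{b,c}
  {b,c,d}  = {b,d} ∪ {b,c}
Step 2 adds 4:
  {a}  = X∖{b,c,d}
  {a,b,c}  = {b,c} ∪ {a,c}
  {a,b,d}  = {a,d} ∪ {b,d}
  {a,c,d}  = {a,d} ∪ {a,c}
Step 3: +3 →
  {b}  = X∖{a,c,d}
  {c}  = X∖{a,b,d}
  {d}  = X∖{a,b,c}
Step 4. New:
  {a,b}  = {b} ∪ {a}
  {c,d}  = {c} ∪ {d}
Step 5: closed — nothing new.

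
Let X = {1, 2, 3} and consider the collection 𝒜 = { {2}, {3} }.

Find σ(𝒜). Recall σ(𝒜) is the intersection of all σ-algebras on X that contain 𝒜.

Initial family (4 sets): { {}, {2}, {3}, X }.
Round 1: +3 →
  {1,2}  = {3}ᶜ
  {1,3}  = {2}ᶜ
  {2,3}  = {3} ∪ {2}
Round 2: 1 new —
  {1}  = {2,3}ᶜ
Round 3 adds nothing — fixpoint reached.

Therefore σ(𝒜) = { {}, {1}, {2}, {3}, {1,2}, {1,3}, {2,3}, X } (|σ(𝒜)| = 8).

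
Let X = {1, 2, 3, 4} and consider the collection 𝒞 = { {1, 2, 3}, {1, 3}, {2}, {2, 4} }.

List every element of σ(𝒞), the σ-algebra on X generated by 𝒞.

Take S₀ = 𝒞 ∪ {∅, X} = { {}, {2}, {1, 3}, {2, 4}, {1, 2, 3}, X }.
Pass 1: +2 →
  {4}  = complement {1, 2, 3}
  {1, 3, 4}  = complement {2}
  (now 8)
After Pass 2 the family is unchanged; done.

Hence σ(𝒞) has 8 members: { {}, {2}, {4}, {1, 3}, {2, 4}, {1, 2, 3}, {1, 3, 4}, X }.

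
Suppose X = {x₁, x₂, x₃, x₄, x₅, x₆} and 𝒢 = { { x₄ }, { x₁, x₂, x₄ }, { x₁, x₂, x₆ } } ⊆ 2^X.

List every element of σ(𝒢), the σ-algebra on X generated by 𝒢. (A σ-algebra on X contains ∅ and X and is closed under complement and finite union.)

Start: 𝒢 ∪ {∅, X} = { ∅, { x₄ }, { x₁, x₂, x₄ }, { x₁, x₂, x₆ }, X }.
Step 1 (4 new):
  { x₃, x₄, x₅ }  = ᶜ of { x₁, x₂, x₆ }
  { x₃, x₅, x₆ }  = ᶜ of { x₁, x₂, x₄ }
  { x₁, x₂, x₄, x₆ }  = { x₄ } ∪ { x₁, x₂, x₆ }
  { x₁, x₂, x₃, x₅, x₆ }  = ᶜ of { x₄ }
  — 9 sets.
Step 2 adds 3:
  { x₃, x₅ }  = ᶜ of { x₁, x₂, x₄, x₆ }
  { x₃, x₄, x₅, x₆ }  = { x₃, x₄, x₅ } ∪ { x₃, x₅, x₆ }
  { x₁, x₂, x₃, x₄, x₅ }  = { x₃, x₄, x₅ } ∪ { x₁, x₂, x₄ }
  — 12 sets.
Step 3 adds 2:
  { x₆ }  = ᶜ of { x₁, x₂, x₃, x₄, x₅ }
  { x₁, x₂ }  = ᶜ of { x₃, x₄, x₅, x₆ }
  — 14 sets.
Step 4 adds 2:
  { x₄, x₆ }  = { x₄ } ∪ { x₆ }
  { x₁, x₂, x₃, x₅ }  = { x₁, x₂ } ∪ { x₃, x₅ }
  — 16 sets.
Step 5: stable.

Hence σ(𝒢) has 16 members: { ∅, { x₄ }, { x₆ }, { x₁, x₂ }, { x₃, x₅ }, { x₄, x₆ }, { x₁, x₂, x₄ }, { x₁, x₂, x₆ }, { x₃, x₄, x₅ }, { x₃, x₅, x₆ }, { x₁, x₂, x₃, x₅ }, { x₁, x₂, x₄, x₆ }, { x₃, x₄, x₅, x₆ }, { x₁, x₂, x₃, x₄, x₅ }, { x₁, x₂, x₃, x₅, x₆ }, X }.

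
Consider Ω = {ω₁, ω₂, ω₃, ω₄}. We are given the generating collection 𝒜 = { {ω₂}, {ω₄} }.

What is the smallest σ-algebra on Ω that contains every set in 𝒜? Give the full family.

Start: 𝒜 ∪ {∅, Ω} = { {}, {ω₂}, {ω₄}, Ω }.
Pass 1 adds 3:
  {ω₂, ω₄}  = {ω₂} ∪ {ω₄}
  {ω₁, ω₂, ω₃}  = {ω₄}ᶜ
  {ω₁, ω₃, ω₄}  = {ω₂}ᶜ
  (now 7)
Pass 2 adds 1:
  {ω₁, ω₃}  = {ω₂, ω₄}ᶜ
  (now 8)
Pass 3: closed — nothing new.

|σ(𝒜)| = 8.  σ(𝒜) = { {}, {ω₂}, {ω₄}, {ω₁, ω₃}, {ω₂, ω₄}, {ω₁, ω₂, ω₃}, {ω₁, ω₃, ω₄}, Ω }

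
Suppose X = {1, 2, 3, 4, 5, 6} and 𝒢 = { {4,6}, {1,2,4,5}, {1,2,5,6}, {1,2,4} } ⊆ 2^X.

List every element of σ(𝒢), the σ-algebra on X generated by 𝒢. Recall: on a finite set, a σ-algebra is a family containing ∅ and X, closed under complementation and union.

σ(𝒢) (32 sets): { ∅, {3}, {4}, {5}, {6}, {1,2}, {3,4}, {3,5}, {3,6}, {4,5}, {4,6}, {5,6}, {1,2,3}, {1,2,4}, {1,2,5}, {1,2,6}, {3,4,5}, {3,4,6}, {3,5,6}, {4,5,6}, {1,2,3,4}, {1,2,3,5}, {1,2,3,6}, {1,2,4,5}, {1,2,4,6}, {1,2,5,6}, {3,4,5,6}, {1,2,3,4,5}, {1,2,3,4,6}, {1,2,3,5,6}, {1,2,4,5,6}, X }

Check:
Start: 𝒢 ∪ {∅, X} = { ∅, {4,6}, {1,2,4}, {1,2,4,5}, {1,2,5,6}, X }.
Iteration 1: 6 new —
  {3,4}  = ᶜ of {1,2,5,6}
  {3,6}  = ᶜ of {1,2,4,5}
  {3,5,6}  = ᶜ of {1,2,4}
  {1,2,3,5}  = ᶜ of {4,6}
  {1,2,4,6}  = {4,6} ∪ {1,2,4}
  {1,2,4,5,6}  = {4,6} ∪ {1,2,4,5}
Iteration 2: +8 →
  {3}  = ᶜ of {1,2,4,5,6}
  {3,5}  = ᶜ of {1,2,4,6}
  {3,4,6}  = {3,4} ∪ {3,6}
  {1,2,3,4}  = {3,4} ∪ {1,2,4}
  {3,4,5,6}  = {3,4} ∪ {3,5,6}
  {1,2,3,4,5}  = {3,4} ∪ {1,2,4,5}
  {1,2,3,4,6}  = {3,4} ∪ {1,2,4,6}
  {1,2,3,5,6}  = {3,5,6} ∪ {1,2,3,5}
Iteration 3: +7 →
  {4}  = ᶜ of {1,2,3,5,6}
  {5}  = ᶜ of {1,2,3,4,6}
  {6}  = ᶜ of {1,2,3,4,5}
  {1,2}  = ᶜ of {3,4,5,6}
  {5,6}  = ᶜ of {1,2,3,4}
  {1,2,5}  = ᶜ of {3,4,6}
  {3,4,5}  = {3,4} ∪ {3,5}
Iteration 4: +5 →
  {4,5}  = {5} ∪ {4}
  {1,2,3}  = {1,2} ∪ {3}
  {1,2,6}  = ᶜ of {3,4,5}
  {4,5,6}  = {5,6} ∪ {4}
  {1,2,3,6}  = {1,2} ∪ {3,6}
Iteration 5 adds nothing — fixpoint reached.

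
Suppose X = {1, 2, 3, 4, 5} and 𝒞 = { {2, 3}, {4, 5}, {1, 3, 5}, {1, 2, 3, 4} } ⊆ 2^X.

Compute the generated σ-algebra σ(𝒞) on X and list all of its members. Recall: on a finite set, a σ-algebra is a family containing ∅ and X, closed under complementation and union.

Answer: σ(𝒞) = { {}, {1}, {2}, {3}, {4}, {5}, {1, 2}, {1, 3}, {1, 4}, {1, 5}, {2, 3}, {2, 4}, {2, 5}, {3, 4}, {3, 5}, {4, 5}, {1, 2, 3}, {1, 2, 4}, {1, 2, 5}, {1, 3, 4}, {1, 3, 5}, {1, 4, 5}, {2, 3, 4}, {2, 3, 5}, {2, 4, 5}, {3, 4, 5}, {1, 2, 3, 4}, {1, 2, 3, 5}, {1, 2, 4, 5}, {1, 3, 4, 5}, {2, 3, 4, 5}, X }

Trace:
Seed the family with 𝒞 together with ∅ and X: { {}, {2, 3}, {4, 5}, {1, 3, 5}, {1, 2, 3, 4}, X }.
Pass 1 (7 new):
  {5}  = complement {1, 2, 3, 4}
  {2, 4}  = complement {1, 3, 5}
  {1, 2, 3}  = complement {4, 5}
  {1, 4, 5}  = complement {2, 3}
  {1, 2, 3, 5}  = {2, 3} ∪ {1, 3, 5}
  {1, 3, 4, 5}  = {4, 5} ∪ {1, 3, 5}
  {2, 3, 4, 5}  = {4, 5} ∪ {2, 3}
  |family| = 13
Pass 2: +7 →
  {1}  = complement {2, 3, 4, 5}
  {2}  = complement {1, 3, 4, 5}
  {4}  = complement {1, 2, 3, 5}
  {2, 3, 4}  = {2, 3} ∪ {2, 4}
  {2, 3, 5}  = {5} ∪ {2, 3}
  {2, 4, 5}  = {5} ∪ {2, 4}
  {1, 2, 4, 5}  = {1, 4, 5} ∪ {2, 4}
  |family| = 20
Pass 3. New:
  {3}  = complement {1, 2, 4, 5}
  {1, 2}  = {2} ∪ {1}
  {1, 3}  = complement {2, 4, 5}
  {1, 4}  = complement {2, 3, 5}
  {1, 5}  = complement {2, 3, 4}
  {2, 5}  = {2} ∪ {5}
  {1, 2, 4}  = {2, 4} ∪ {1}
  |family| = 27
Pass 4. New:
  {3, 4}  = {3} ∪ {4}
  {3, 5}  = complement {1, 2, 4}
  {1, 2, 5}  = {2, 5} ∪ {1, 2}
  {1, 3, 4}  = complement {2, 5}
  {3, 4, 5}  = complement {1, 2}
  |family| = 32
Pass 5 adds nothing — fixpoint reached.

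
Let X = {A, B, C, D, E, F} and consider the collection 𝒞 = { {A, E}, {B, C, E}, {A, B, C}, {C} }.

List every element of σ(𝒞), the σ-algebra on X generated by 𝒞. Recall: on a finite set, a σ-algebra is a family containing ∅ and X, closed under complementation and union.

Begin from { {}, {C}, {A, E}, {A, B, C}, {B, C, E}, X } (that is, 𝒞 plus ∅ and X).
Step 1: 6 new —
  {A, C, E}  = {C} ∪ {A, E}
  {A, D, F}  = ᶜ of {B, C, E}
  {D, E, F}  = ᶜ of {A, B, C}
  {A, B, C, E}  = {B, C, E} ∪ {A, B, C}
  {B, C, D, F}  = ᶜ of {A, E}
  {A, B, D, E, F}  = ᶜ of {C}
  [12 total]
Step 2 (8 new):
  {D, F}  = ᶜ of {A, B, C, E}
  {B, D, F}  = ᶜ of {A, C, E}
  {A, C, D, F}  = {A, D, F} ∪ {C}
  {A, D, E, F}  = {A, D, F} ∪ {A, E}
  {C, D, E, F}  = {C} ∪ {D, E, F}
  {A, B, C, D, F}  = {A, B, C} ∪ {A, D, F}
  {A, C, D, E, F}  = {A, C, E} ∪ {A, D, F}
  {B, C, D, E, F}  = {B, C, E} ∪ {B, C, D, F}
  [20 total]
Step 3. New:
  {A}  = ᶜ of {B, C, D, E, F}
  {B}  = ᶜ of {A, C, D, E, F}
  {E}  = ᶜ of {A, B, C, D, F}
  {A, B}  = ᶜ of {C, D, E, F}
  {B, C}  = ᶜ of {A, D, E, F}
  {B, E}  = ᶜ of {A, C, D, F}
  {C, D, F}  = {D, F} ∪ {C}
  {A, B, D, F}  = {B, D, F} ∪ {A, D, F}
  {B, D, E, F}  = {B, D, F} ∪ {D, E, F}
  [29 total]
Step 4 adds 3:
  {A, C}  = ᶜ of {B, D, E, F}
  {C, E}  = ᶜ of {A, B, D, F}
  {A, B, E}  = ᶜ of {C, D, F}
  [32 total]
Step 5: already closed under ᶜ and ∪.

Hence σ(𝒞) has 32 members: { {}, {A}, {B}, {C}, {E}, {A, B}, {A, C}, {A, E}, {B, C}, {B, E}, {C, E}, {D, F}, {A, B, C}, {A, B, E}, {A, C, E}, {A, D, F}, {B, C, E}, {B, D, F}, {C, D, F}, {D, E, F}, {A, B, C, E}, {A, B, D, F}, {A, C, D, F}, {A, D, E, F}, {B, C, D, F}, {B, D, E, F}, {C, D, E, F}, {A, B, C, D, F}, {A, B, D, E, F}, {A, C, D, E, F}, {B, C, D, E, F}, X }.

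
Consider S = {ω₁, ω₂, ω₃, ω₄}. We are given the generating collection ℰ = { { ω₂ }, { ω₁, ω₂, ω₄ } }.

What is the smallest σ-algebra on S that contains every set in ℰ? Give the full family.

Answer: σ(ℰ) = { {}, { ω₂ }, { ω₃ }, { ω₁, ω₄ }, { ω₂, ω₃ }, { ω₁, ω₂, ω₄ }, { ω₁, ω₃, ω₄ }, S }

Derivation:
Begin from { {}, { ω₂ }, { ω₁, ω₂, ω₄ }, S } (that is, ℰ plus ∅ and S).
Iteration 1: +2 →
  { ω₃ }  = S∖{ ω₁, ω₂, ω₄ }
  { ω₁, ω₃, ω₄ }  = S∖{ ω₂ }
  (now 6)
Iteration 2 (1 new):
  { ω₂, ω₃ }  = { ω₃ } ∪ { ω₂ }
  (now 7)
Iteration 3 (1 new):
  { ω₁, ω₄ }  = S∖{ ω₂, ω₃ }
  (now 8)
Iteration 4: stable.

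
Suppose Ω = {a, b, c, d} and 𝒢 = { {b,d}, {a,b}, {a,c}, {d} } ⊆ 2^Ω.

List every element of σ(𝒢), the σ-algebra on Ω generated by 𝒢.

σ(𝒢) = { ∅, {a}, {b}, {c}, {d}, {a,b}, {a,c}, {a,d}, {b,c}, {b,d}, {c,d}, {a,b,c}, {a,b,d}, {a,c,d}, {b,c,d}, Ω }

Working:
Take S₀ = 𝒢 ∪ {∅, Ω} = { ∅, {d}, {a,b}, {a,c}, {b,d}, Ω }.
Step 1 adds 4:
  {c,d}  = {a,b}ᶜ
  {a,b,c}  = {d}ᶜ
  {a,b,d}  = {a,b} ∪ {d}
  {a,c,d}  = {a,c} ∪ {d}
  [10 total]
Step 2 (3 new):
  {b}  = {a,c,d}ᶜ
  {c}  = {a,b,d}ᶜ
  {b,c,d}  = {c,d} ∪ {b,d}
  [13 total]
Step 3: +2 →
  {a}  = {b,c,d}ᶜ
  {b,c}  = {c} ∪ {b}
  [15 total]
Step 4: 1 new —
  {a,d}  = {b,c}ᶜ
  [16 total]
Step 5 adds nothing — fixpoint reached.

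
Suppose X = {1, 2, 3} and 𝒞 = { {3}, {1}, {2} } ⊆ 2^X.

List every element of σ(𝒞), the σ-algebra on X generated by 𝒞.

Begin from { {}, {1}, {2}, {3}, X } (that is, 𝒞 plus ∅ and X).
Step 1 (3 new):
  {1,2}  = X∖{3}
  {1,3}  = X∖{2}
  {2,3}  = X∖{1}
  |family| = 8
Step 2: stable.

σ(𝒞) = { {}, {1}, {2}, {3}, {1,2}, {1,3}, {2,3}, X }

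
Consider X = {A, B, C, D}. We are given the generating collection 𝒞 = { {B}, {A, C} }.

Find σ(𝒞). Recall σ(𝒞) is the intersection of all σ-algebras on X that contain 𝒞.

σ(𝒞) = { ∅, {B}, {D}, {A, C}, {B, D}, {A, B, C}, {A, C, D}, X }

Working:
Start: 𝒞 ∪ {∅, X} = { ∅, {B}, {A, C}, X }.
Iteration 1 (3 new):
  {B, D}  = complement {A, C}
  {A, B, C}  = {B} ∪ {A, C}
  {A, C, D}  = complement {B}
Iteration 2 adds 1:
  {D}  = complement {A, B, C}
Iteration 3: already closed under ᶜ and ∪.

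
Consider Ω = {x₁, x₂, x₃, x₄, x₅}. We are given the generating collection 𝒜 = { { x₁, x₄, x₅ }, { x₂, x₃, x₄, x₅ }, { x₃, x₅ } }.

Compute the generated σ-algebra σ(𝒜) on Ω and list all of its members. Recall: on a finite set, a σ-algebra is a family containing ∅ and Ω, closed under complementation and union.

σ(𝒜) = { {}, { x₁ }, { x₂ }, { x₃ }, { x₄ }, { x₅ }, { x₁, x₂ }, { x₁, x₃ }, { x₁, x₄ }, { x₁, x₅ }, { x₂, x₃ }, { x₂, x₄ }, { x₂, x₅ }, { x₃, x₄ }, { x₃, x₅ }, { x₄, x₅ }, { x₁, x₂, x₃ }, { x₁, x₂, x₄ }, { x₁, x₂, x₅ }, { x₁, x₃, x₄ }, { x₁, x₃, x₅ }, { x₁, x₄, x₅ }, { x₂, x₃, x₄ }, { x₂, x₃, x₅ }, { x₂, x₄, x₅ }, { x₃, x₄, x₅ }, { x₁, x₂, x₃, x₄ }, { x₁, x₂, x₃, x₅ }, { x₁, x₂, x₄, x₅ }, { x₁, x₃, x₄, x₅ }, { x₂, x₃, x₄, x₅ }, Ω }

Derivation:
Begin from { {}, { x₃, x₅ }, { x₁, x₄, x₅ }, { x₂, x₃, x₄, x₅ }, Ω } (that is, 𝒜 plus ∅ and Ω).
Step 1 (4 new):
  { x₁ }  = complement { x₂, x₃, x₄, x₅ }
  { x₂, x₃ }  = complement { x₁, x₄, x₅ }
  { x₁, x₂, x₄ }  = complement { x₃, x₅ }
  { x₁, x₃, x₄, x₅ }  = { x₁, x₄, x₅ } ∪ { x₃, x₅ }
  — 9 sets.
Step 2. New:
  { x₂ }  = complement { x₁, x₃, x₄, x₅ }
  { x₁, x₂, x₃ }  = { x₂, x₃ } ∪ { x₁ }
  { x₁, x₃, x₅ }  = { x₃, x₅ } ∪ { x₁ }
  { x₂, x₃, x₅ }  = { x₂, x₃ } ∪ { x₃, x₅ }
  { x₁, x₂, x₃, x₄ }  = { x₁, x₂, x₄ } ∪ { x₂, x₃ }
  { x₁, x₂, x₄, x₅ }  = { x₁, x₄, x₅ } ∪ { x₁, x₂, x₄ }
  — 15 sets.
Step 3: +7 →
  { x₃ }  = complement { x₁, x₂, x₄, x₅ }
  { x₅ }  = complement { x₁, x₂, x₃, x₄ }
  { x₁, x₂ }  = { x₂ } ∪ { x₁ }
  { x₁, x₄ }  = complement { x₂, x₃, x₅ }
  { x₂, x₄ }  = complement { x₁, x₃, x₅ }
  { x₄, x₅ }  = complement { x₁, x₂, x₃ }
  { x₁, x₂, x₃, x₅ }  = { x₂, x₃, x₅ } ∪ { x₁, x₂, x₃ }
  — 22 sets.
Step 4 adds 9:
  { x₄ }  = complement { x₁, x₂, x₃, x₅ }
  { x₁, x₃ }  = { x₃ } ∪ { x₁ }
  { x₁, x₅ }  = { x₅ } ∪ { x₁ }
  { x₂, x₅ }  = { x₂ } ∪ { x₅ }
  { x₁, x₂, x₅ }  = { x₁, x₂ } ∪ { x₅ }
  { x₁, x₃, x₄ }  = { x₁, x₄ } ∪ { x₃ }
  { x₂, x₃, x₄ }  = { x₂, x₄ } ∪ { x₃ }
  { x₂, x₄, x₅ }  = { x₂ } ∪ { x₄, x₅ }
  { x₃, x₄, x₅ }  = complement { x₁, x₂ }
  — 31 sets.
Step 5 (1 new):
  { x₃, x₄ }  = complement { x₁, x₂, x₅ }
  — 32 sets.
Step 6: closed — nothing new.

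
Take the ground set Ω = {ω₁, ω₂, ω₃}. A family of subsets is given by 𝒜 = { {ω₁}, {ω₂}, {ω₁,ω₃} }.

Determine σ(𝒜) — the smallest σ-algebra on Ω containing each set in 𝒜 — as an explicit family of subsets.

Start: 𝒜 ∪ {∅, Ω} = { {}, {ω₁}, {ω₂}, {ω₁,ω₃}, Ω }.
Step 1 (2 new):
  {ω₁,ω₂}  = {ω₂} ∪ {ω₁}
  {ω₂,ω₃}  = {ω₁}ᶜ
Step 2: 1 new —
  {ω₃}  = {ω₁,ω₂}ᶜ
Step 3: no new sets; the family is a σ-algebra.

Hence σ(𝒜) has 8 members: { {}, {ω₁}, {ω₂}, {ω₃}, {ω₁,ω₂}, {ω₁,ω₃}, {ω₂,ω₃}, Ω }.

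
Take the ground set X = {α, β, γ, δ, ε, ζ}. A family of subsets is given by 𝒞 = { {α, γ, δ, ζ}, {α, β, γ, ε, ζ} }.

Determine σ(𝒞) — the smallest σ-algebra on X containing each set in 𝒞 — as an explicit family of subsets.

Start: 𝒞 ∪ {∅, X} = { {}, {α, γ, δ, ζ}, {α, β, γ, ε, ζ}, X }.
Round 1. New:
  {δ}  = {α, β, γ, ε, ζ}ᶜ
  {β, ε}  = {α, γ, δ, ζ}ᶜ
Round 2 (1 new):
  {β, δ, ε}  = {β, ε} ∪ {δ}
Round 3. New:
  {α, γ, ζ}  = {β, δ, ε}ᶜ
Round 4: stable.

|σ(𝒞)| = 8.  σ(𝒞) = { {}, {δ}, {β, ε}, {α, γ, ζ}, {β, δ, ε}, {α, γ, δ, ζ}, {α, β, γ, ε, ζ}, X }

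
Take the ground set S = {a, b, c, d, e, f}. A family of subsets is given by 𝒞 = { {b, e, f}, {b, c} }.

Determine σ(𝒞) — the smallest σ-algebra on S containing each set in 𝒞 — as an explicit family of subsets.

Initial family (4 sets): { {}, {b, c}, {b, e, f}, S }.
Iteration 1. New:
  {a, c, d}  = ᶜ of {b, e, f}
  {a, d, e, f}  = ᶜ of {b, c}
  {b, c, e, f}  = {b, e, f} ∪ {b, c}
Iteration 2 (4 new):
  {a, d}  = ᶜ of {b, c, e, f}
  {a, b, c, d}  = {a, c, d} ∪ {b, c}
  {a, b, d, e, f}  = {a, d, e, f} ∪ {b, e, f}
  {a, c, d, e, f}  = {a, c, d} ∪ {a, d, e, f}
Iteration 3 (3 new):
  {b}  = ᶜ of {a, c, d, e, f}
  {c}  = ᶜ of {a, b, d, e, f}
  {e, f}  = ᶜ of {a, b, c, d}
Iteration 4: 2 new —
  {a, b, d}  = {a, d} ∪ {b}
  {c, e, f}  = {c} ∪ {e, f}
Iteration 5: no new sets; the family is a σ-algebra.

|σ(𝒞)| = 16.  σ(𝒞) = { {}, {b}, {c}, {a, d}, {b, c}, {e, f}, {a, b, d}, {a, c, d}, {b, e, f}, {c, e, f}, {a, b, c, d}, {a, d, e, f}, {b, c, e, f}, {a, b, d, e, f}, {a, c, d, e, f}, S }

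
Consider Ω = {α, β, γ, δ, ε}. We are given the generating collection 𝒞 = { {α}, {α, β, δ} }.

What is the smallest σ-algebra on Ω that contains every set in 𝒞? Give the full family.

Take S₀ = 𝒞 ∪ {∅, Ω} = { ∅, {α}, {α, β, δ}, Ω }.
Iteration 1 (2 new):
  {γ, ε}  = Ω∖{α, β, δ}
  {β, γ, δ, ε}  = Ω∖{α}
  [6 total]
Iteration 2 adds 1:
  {α, γ, ε}  = {γ, ε} ∪ {α}
  [7 total]
Iteration 3 adds 1:
  {β, δ}  = Ω∖{α, γ, ε}
  [8 total]
Iteration 4: stable.

|σ(𝒞)| = 8.  σ(𝒞) = { ∅, {α}, {β, δ}, {γ, ε}, {α, β, δ}, {α, γ, ε}, {β, γ, δ, ε}, Ω }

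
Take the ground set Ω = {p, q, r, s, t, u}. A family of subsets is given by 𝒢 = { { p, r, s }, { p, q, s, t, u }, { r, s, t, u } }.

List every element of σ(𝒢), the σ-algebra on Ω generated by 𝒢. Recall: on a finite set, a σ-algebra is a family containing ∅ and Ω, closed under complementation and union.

Seed the family with 𝒢 together with ∅ and Ω: { {}, { p, r, s }, { r, s, t, u }, { p, q, s, t, u }, Ω }.
Iteration 1 adds 4:
  { r }  = Ω∖{ p, q, s, t, u }
  { p, q }  = Ω∖{ r, s, t, u }
  { q, t, u }  = Ω∖{ p, r, s }
  { p, r, s, t, u }  = { p, r, s } ∪ { r, s, t, u }
  [9 total]
Iteration 2 adds 6:
  { q }  = Ω∖{ p, r, s, t, u }
  { p, q, r }  = { p, q } ∪ { r }
  { p, q, r, s }  = { p, q } ∪ { p, r, s }
  { p, q, t, u }  = { p, q } ∪ { q, t, u }
  { q, r, t, u }  = { q, t, u } ∪ { r }
  { q, r, s, t, u }  = { r, s, t, u } ∪ { q, t, u }
  [15 total]
Iteration 3. New:
  { p }  = Ω∖{ q, r, s, t, u }
  { p, s }  = Ω∖{ q, r, t, u }
  { q, r }  = { r } ∪ { q }
  { r, s }  = Ω∖{ p, q, t, u }
  { t, u }  = Ω∖{ p, q, r, s }
  { s, t, u }  = Ω∖{ p, q, r }
  { p, q, r, t, u }  = { r } ∪ { p, q, t, u }
  [22 total]
Iteration 4 (8 new):
  { s }  = Ω∖{ p, q, r, t, u }
  { p, r }  = { r } ∪ { p }
  { p, q, s }  = { q } ∪ { p, s }
  { p, t, u }  = { t, u } ∪ { p }
  { q, r, s }  = { r, s } ∪ { q }
  { r, t, u }  = { t, u } ∪ { r }
  { p, s, t, u }  = Ω∖{ q, r }
  { q, s, t, u }  = { q } ∪ { s, t, u }
  [30 total]
Iteration 5 (2 new):
  { q, s }  = { q } ∪ { s }
  { p, r, t, u }  = { t, u } ∪ { p, r }
  [32 total]
Iteration 6 adds nothing — fixpoint reached.

|σ(𝒢)| = 32.  σ(𝒢) = { {}, { p }, { q }, { r }, { s }, { p, q }, { p, r }, { p, s }, { q, r }, { q, s }, { r, s }, { t, u }, { p, q, r }, { p, q, s }, { p, r, s }, { p, t, u }, { q, r, s }, { q, t, u }, { r, t, u }, { s, t, u }, { p, q, r, s }, { p, q, t, u }, { p, r, t, u }, { p, s, t, u }, { q, r, t, u }, { q, s, t, u }, { r, s, t, u }, { p, q, r, t, u }, { p, q, s, t, u }, { p, r, s, t, u }, { q, r, s, t, u }, Ω }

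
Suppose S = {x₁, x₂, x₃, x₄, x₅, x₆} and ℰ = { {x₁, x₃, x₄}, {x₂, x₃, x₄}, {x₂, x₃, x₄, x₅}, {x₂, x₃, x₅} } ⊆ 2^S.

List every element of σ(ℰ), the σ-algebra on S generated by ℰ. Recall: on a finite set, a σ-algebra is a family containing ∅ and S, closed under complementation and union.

Initial family (6 sets): { {}, {x₁, x₃, x₄}, {x₂, x₃, x₄}, {x₂, x₃, x₅}, {x₂, x₃, x₄, x₅}, S }.
Iteration 1. New:
  {x₁, x₆}  = {x₂, x₃, x₄, x₅}ᶜ
  {x₁, x₄, x₆}  = {x₂, x₃, x₅}ᶜ
  {x₁, x₅, x₆}  = {x₂, x₃, x₄}ᶜ
  {x₂, x₅, x₆}  = {x₁, x₃, x₄}ᶜ
  {x₁, x₂, x₃, x₄}  = {x₁, x₃, x₄} ∪ {x₂, x₃, x₄}
  {x₁, x₂, x₃, x₄, x₅}  = {x₁, x₃, x₄} ∪ {x₂, x₃, x₅}
  (now 12)
Iteration 2 adds 11:
  {x₆}  = {x₁, x₂, x₃, x₄, x₅}ᶜ
  {x₅, x₆}  = {x₁, x₂, x₃, x₄}ᶜ
  {x₁, x₂, x₅, x₆}  = {x₁, x₆} ∪ {x₂, x₅, x₆}
  {x₁, x₃, x₄, x₆}  = {x₁, x₆} ∪ {x₁, x₃, x₄}
  {x₁, x₄, x₅, x₆}  = {x₁, x₄, x₆} ∪ {x₁, x₅, x₆}
  {x₂, x₃, x₅, x₆}  = {x₂, x₅, x₆} ∪ {x₂, x₃, x₅}
  {x₁, x₂, x₃, x₄, x₆}  = {x₂, x₃, x₄} ∪ {x₁, x₆}
  {x₁, x₂, x₃, x₅, x₆}  = {x₁, x₆} ∪ {x₂, x₃, x₅}
  {x₁, x₂, x₄, x₅, x₆}  = {x₂, x₅, x₆} ∪ {x₁, x₄, x₆}
  {x₁, x₃, x₄, x₅, x₆}  = {x₁, x₃, x₄} ∪ {x₁, x₅, x₆}
  {x₂, x₃, x₄, x₅, x₆}  = {x₂, x₃, x₄} ∪ {x₂, x₅, x₆}
  (now 23)
Iteration 3. New:
  {x₁}  = {x₂, x₃, x₄, x₅, x₆}ᶜ
  {x₂}  = {x₁, x₃, x₄, x₅, x₆}ᶜ
  {x₃}  = {x₁, x₂, x₄, x₅, x₆}ᶜ
  {x₄}  = {x₁, x₂, x₃, x₅, x₆}ᶜ
  {x₅}  = {x₁, x₂, x₃, x₄, x₆}ᶜ
  {x₁, x₄}  = {x₂, x₃, x₅, x₆}ᶜ
  {x₂, x₃}  = {x₁, x₄, x₅, x₆}ᶜ
  {x₂, x₅}  = {x₁, x₃, x₄, x₆}ᶜ
  {x₃, x₄}  = {x₁, x₂, x₅, x₆}ᶜ
  {x₂, x₃, x₄, x₆}  = {x₂, x₃, x₄} ∪ {x₆}
  (now 33)
Iteration 4: +29 →
  {x₁, x₂}  = {x₁} ∪ {x₂}
  {x₁, x₃}  = {x₁} ∪ {x₃}
  {x₁, x₅}  = {x₂, x₃, x₄, x₆}ᶜ
  {x₂, x₄}  = {x₂} ∪ {x₄}
  {x₂, x₆}  = {x₂} ∪ {x₆}
  {x₃, x₅}  = {x₅} ∪ {x₃}
  {x₃, x₆}  = {x₆} ∪ {x₃}
  {x₄, x₅}  = {x₅} ∪ {x₄}
  {x₄, x₆}  = {x₆} ∪ {x₄}
  {x₁, x₂, x₃}  = {x₁} ∪ {x₂, x₃}
  {x₁, x₂, x₄}  = {x₂} ∪ {x₁, x₄}
  {x₁, x₂, x₅}  = {x₂, x₅} ∪ {x₁}
  {x₁, x₂, x₆}  = {x₁, x₆} ∪ {x₂}
  {x₁, x₃, x₆}  = {x₁, x₆} ∪ {x₃}
  {x₁, x₄, x₅}  = {x₅} ∪ {x₁, x₄}
  {x₂, x₃, x₆}  = {x₆} ∪ {x₂, x₃}
  {x₂, x₄, x₅}  = {x₂, x₅} ∪ {x₄}
  {x₃, x₄, x₅}  = {x₃, x₄} ∪ {x₅}
  {x₃, x₄, x₆}  = {x₃, x₄} ∪ {x₆}
  {x₃, x₅, x₆}  = {x₅, x₆} ∪ {x₃}
  {x₄, x₅, x₆}  = {x₅, x₆} ∪ {x₄}
  {x₁, x₂, x₃, x₅}  = {x₁} ∪ {x₂, x₃, x₅}
  {x₁, x₂, x₃, x₆}  = {x₁, x₆} ∪ {x₂, x₃}
  {x₁, x₂, x₄, x₅}  = {x₂, x₅} ∪ {x₁, x₄}
  {x₁, x₂, x₄, x₆}  = {x₂} ∪ {x₁, x₄, x₆}
  {x₁, x₃, x₄, x₅}  = {x₅} ∪ {x₁, x₃, x₄}
  {x₁, x₃, x₅, x₆}  = {x₃} ∪ {x₁, x₅, x₆}
  {x₂, x₄, x₅, x₆}  = {x₂, x₅, x₆} ∪ {x₄}
  {x₃, x₄, x₅, x₆}  = {x₃, x₄} ∪ {x₅, x₆}
  (now 62)
Iteration 5: +2 →
  {x₁, x₃, x₅}  = {x₁, x₃} ∪ {x₁, x₅}
  {x₂, x₄, x₆}  = {x₂} ∪ {x₄, x₆}
  (now 64)
Iteration 6: closed — nothing new.

|σ(ℰ)| = 64.  σ(ℰ) = { {}, {x₁}, {x₂}, {x₃}, {x₄}, {x₅}, {x₆}, {x₁, x₂}, {x₁, x₃}, {x₁, x₄}, {x₁, x₅}, {x₁, x₆}, {x₂, x₃}, {x₂, x₄}, {x₂, x₅}, {x₂, x₆}, {x₃, x₄}, {x₃, x₅}, {x₃, x₆}, {x₄, x₅}, {x₄, x₆}, {x₅, x₆}, {x₁, x₂, x₃}, {x₁, x₂, x₄}, {x₁, x₂, x₅}, {x₁, x₂, x₆}, {x₁, x₃, x₄}, {x₁, x₃, x₅}, {x₁, x₃, x₆}, {x₁, x₄, x₅}, {x₁, x₄, x₆}, {x₁, x₅, x₆}, {x₂, x₃, x₄}, {x₂, x₃, x₅}, {x₂, x₃, x₆}, {x₂, x₄, x₅}, {x₂, x₄, x₆}, {x₂, x₅, x₆}, {x₃, x₄, x₅}, {x₃, x₄, x₆}, {x₃, x₅, x₆}, {x₄, x₅, x₆}, {x₁, x₂, x₃, x₄}, {x₁, x₂, x₃, x₅}, {x₁, x₂, x₃, x₆}, {x₁, x₂, x₄, x₅}, {x₁, x₂, x₄, x₆}, {x₁, x₂, x₅, x₆}, {x₁, x₃, x₄, x₅}, {x₁, x₃, x₄, x₆}, {x₁, x₃, x₅, x₆}, {x₁, x₄, x₅, x₆}, {x₂, x₃, x₄, x₅}, {x₂, x₃, x₄, x₆}, {x₂, x₃, x₅, x₆}, {x₂, x₄, x₅, x₆}, {x₃, x₄, x₅, x₆}, {x₁, x₂, x₃, x₄, x₅}, {x₁, x₂, x₃, x₄, x₆}, {x₁, x₂, x₃, x₅, x₆}, {x₁, x₂, x₄, x₅, x₆}, {x₁, x₃, x₄, x₅, x₆}, {x₂, x₃, x₄, x₅, x₆}, S }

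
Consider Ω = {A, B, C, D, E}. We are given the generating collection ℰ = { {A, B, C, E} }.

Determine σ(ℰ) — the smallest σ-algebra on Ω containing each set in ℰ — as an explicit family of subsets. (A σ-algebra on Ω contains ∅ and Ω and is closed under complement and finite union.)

Answer: σ(ℰ) = { {}, {D}, {A, B, C, E}, Ω }

Derivation:
Take S₀ = ℰ ∪ {∅, Ω} = { {}, {A, B, C, E}, Ω }.
Step 1: 1 new —
  {D}  = {A, B, C, E}ᶜ
  |family| = 4
Step 2: no new sets; the family is a σ-algebra.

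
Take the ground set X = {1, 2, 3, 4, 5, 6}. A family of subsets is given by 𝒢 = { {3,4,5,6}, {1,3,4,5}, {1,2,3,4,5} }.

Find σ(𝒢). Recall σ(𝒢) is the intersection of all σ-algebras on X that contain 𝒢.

σ(𝒢) (16 sets): { {}, {1}, {2}, {6}, {1,2}, {1,6}, {2,6}, {1,2,6}, {3,4,5}, {1,3,4,5}, {2,3,4,5}, {3,4,5,6}, {1,2,3,4,5}, {1,3,4,5,6}, {2,3,4,5,6}, X }

Trace:
Initial family (5 sets): { {}, {1,3,4,5}, {3,4,5,6}, {1,2,3,4,5}, X }.
Pass 1 adds 4:
  {6}  = {1,2,3,4,5}ᶜ
  {1,2}  = {3,4,5,6}ᶜ
  {2,6}  = {1,3,4,5}ᶜ
  {1,3,4,5,6}  = {1,3,4,5} ∪ {3,4,5,6}
  [9 total]
Pass 2 adds 3:
  {2}  = {1,3,4,5,6}ᶜ
  {1,2,6}  = {1,2} ∪ {2,6}
  {2,3,4,5,6}  = {3,4,5,6} ∪ {2,6}
  [12 total]
Pass 3: 2 new —
  {1}  = {2,3,4,5,6}ᶜ
  {3,4,5}  = {1,2,6}ᶜ
  [14 total]
Pass 4: +2 →
  {1,6}  = {6} ∪ {1}
  {2,3,4,5}  = {3,4,5} ∪ {2}
  [16 total]
After Pass 5 the family is unchanged; done.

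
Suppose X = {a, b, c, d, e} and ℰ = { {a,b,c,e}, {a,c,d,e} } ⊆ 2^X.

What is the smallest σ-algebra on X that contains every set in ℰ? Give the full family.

Start: ℰ ∪ {∅, X} = { ∅, {a,b,c,e}, {a,c,d,e}, X }.
Iteration 1 adds 2:
  {b}  = ᶜ of {a,c,d,e}
  {d}  = ᶜ of {a,b,c,e}
Iteration 2 adds 1:
  {b,d}  = {d} ∪ {b}
Iteration 3: 1 new —
  {a,c,e}  = ᶜ of {b,d}
Iteration 4: stable.

Hence σ(ℰ) has 8 members: { ∅, {b}, {d}, {b,d}, {a,c,e}, {a,b,c,e}, {a,c,d,e}, X }.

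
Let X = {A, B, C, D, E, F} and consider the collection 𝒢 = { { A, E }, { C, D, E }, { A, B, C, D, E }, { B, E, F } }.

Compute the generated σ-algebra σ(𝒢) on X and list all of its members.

σ(𝒢) = { {  }, { A }, { B }, { E }, { F }, { A, B }, { A, E }, { A, F }, { B, E }, { B, F }, { C, D }, { E, F }, { A, B, E }, { A, B, F }, { A, C, D }, { A, E, F }, { B, C, D }, { B, E, F }, { C, D, E }, { C, D, F }, { A, B, C, D }, { A, B, E, F }, { A, C, D, E }, { A, C, D, F }, { B, C, D, E }, { B, C, D, F }, { C, D, E, F }, { A, B, C, D, E }, { A, B, C, D, F }, { A, C, D, E, F }, { B, C, D, E, F }, X }

Check:
Begin from { {  }, { A, E }, { B, E, F }, { C, D, E }, { A, B, C, D, E }, X } (that is, 𝒢 plus ∅ and X).
Step 1 adds 7:
  { F }  = { A, B, C, D, E }ᶜ
  { A, B, F }  = { C, D, E }ᶜ
  { A, C, D }  = { B, E, F }ᶜ
  { A, B, E, F }  = { A, E } ∪ { B, E, F }
  { A, C, D, E }  = { C, D, E } ∪ { A, E }
  { B, C, D, F }  = { A, E }ᶜ
  { B, C, D, E, F }  = { C, D, E } ∪ { B, E, F }
  (now 13)
Step 2 adds 8:
  { A }  = { B, C, D, E, F }ᶜ
  { B, F }  = { A, C, D, E }ᶜ
  { C, D }  = { A, B, E, F }ᶜ
  { A, E, F }  = { F } ∪ { A, E }
  { A, C, D, F }  = { F } ∪ { A, C, D }
  { C, D, E, F }  = { C, D, E } ∪ { F }
  { A, B, C, D, F }  = { A, C, D } ∪ { B, C, D, F }
  { A, C, D, E, F }  = { F } ∪ { A, C, D, E }
  (now 21)
Step 3. New:
  { B }  = { A, C, D, E, F }ᶜ
  { E }  = { A, B, C, D, F }ᶜ
  { A, B }  = { C, D, E, F }ᶜ
  { A, F }  = { F } ∪ { A }
  { B, E }  = { A, C, D, F }ᶜ
  { B, C, D }  = { A, E, F }ᶜ
  { C, D, F }  = { C, D } ∪ { F }
  (now 28)
Step 4 (4 new):
  { E, F }  = { F } ∪ { E }
  { A, B, E }  = { C, D, F }ᶜ
  { A, B, C, D }  = { C, D } ∪ { A, B }
  { B, C, D, E }  = { A, F }ᶜ
  (now 32)
Step 5: closed — nothing new.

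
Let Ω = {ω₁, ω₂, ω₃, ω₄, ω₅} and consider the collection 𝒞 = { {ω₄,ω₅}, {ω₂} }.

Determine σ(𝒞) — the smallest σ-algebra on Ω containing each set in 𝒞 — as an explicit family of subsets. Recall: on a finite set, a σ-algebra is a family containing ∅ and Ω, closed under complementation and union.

σ(𝒞) (8 sets): { ∅, {ω₂}, {ω₁,ω₃}, {ω₄,ω₅}, {ω₁,ω₂,ω₃}, {ω₂,ω₄,ω₅}, {ω₁,ω₃,ω₄,ω₅}, Ω }

Working:
Start: 𝒞 ∪ {∅, Ω} = { ∅, {ω₂}, {ω₄,ω₅}, Ω }.
Round 1. New:
  {ω₁,ω₂,ω₃}  = complement {ω₄,ω₅}
  {ω₂,ω₄,ω₅}  = {ω₄,ω₅} ∪ {ω₂}
  {ω₁,ω₃,ω₄,ω₅}  = complement {ω₂}
  [7 total]
Round 2 adds 1:
  {ω₁,ω₃}  = complement {ω₂,ω₄,ω₅}
  [8 total]
Round 3: stable.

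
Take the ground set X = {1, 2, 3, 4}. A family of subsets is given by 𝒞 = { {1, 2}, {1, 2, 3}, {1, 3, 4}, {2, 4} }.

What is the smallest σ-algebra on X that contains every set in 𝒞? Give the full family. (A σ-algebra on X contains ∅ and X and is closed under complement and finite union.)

Answer: σ(𝒞) = { {}, {1}, {2}, {3}, {4}, {1, 2}, {1, 3}, {1, 4}, {2, 3}, {2, 4}, {3, 4}, {1, 2, 3}, {1, 2, 4}, {1, 3, 4}, {2, 3, 4}, X }

Check:
Take S₀ = 𝒞 ∪ {∅, X} = { {}, {1, 2}, {2, 4}, {1, 2, 3}, {1, 3, 4}, X }.
Pass 1 (5 new):
  {2}  = ᶜ of {1, 3, 4}
  {4}  = ᶜ of {1, 2, 3}
  {1, 3}  = ᶜ of {2, 4}
  {3, 4}  = ᶜ of {1, 2}
  {1, 2, 4}  = {1, 2} ∪ {2, 4}
  |family| = 11
Pass 2 adds 2:
  {3}  = ᶜ of {1, 2, 4}
  {2, 3, 4}  = {3, 4} ∪ {2}
  |family| = 13
Pass 3 (2 new):
  {1}  = ᶜ of {2, 3, 4}
  {2, 3}  = {3} ∪ {2}
  |family| = 15
Pass 4 (1 new):
  {1, 4}  = ᶜ of {2, 3}
  |family| = 16
Pass 5: stable.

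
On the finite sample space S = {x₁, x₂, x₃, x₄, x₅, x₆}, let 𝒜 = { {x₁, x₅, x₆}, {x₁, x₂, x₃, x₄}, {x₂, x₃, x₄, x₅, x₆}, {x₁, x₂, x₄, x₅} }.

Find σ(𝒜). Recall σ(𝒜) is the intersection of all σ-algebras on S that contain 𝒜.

Begin from { {}, {x₁, x₅, x₆}, {x₁, x₂, x₃, x₄}, {x₁, x₂, x₄, x₅}, {x₂, x₃, x₄, x₅, x₆}, S } (that is, 𝒜 plus ∅ and S).
Round 1 (6 new):
  {x₁}  = ᶜ of {x₂, x₃, x₄, x₅, x₆}
  {x₃, x₆}  = ᶜ of {x₁, x₂, x₄, x₅}
  {x₅, x₆}  = ᶜ of {x₁, x₂, x₃, x₄}
  {x₂, x₃, x₄}  = ᶜ of {x₁, x₅, x₆}
  {x₁, x₂, x₃, x₄, x₅}  = {x₁, x₂, x₃, x₄} ∪ {x₁, x₂, x₄, x₅}
  {x₁, x₂, x₄, x₅, x₆}  = {x₁, x₅, x₆} ∪ {x₁, x₂, x₄, x₅}
  (now 12)
Round 2 (7 new):
  {x₃}  = ᶜ of {x₁, x₂, x₄, x₅, x₆}
  {x₆}  = ᶜ of {x₁, x₂, x₃, x₄, x₅}
  {x₁, x₃, x₆}  = {x₃, x₆} ∪ {x₁}
  {x₃, x₅, x₆}  = {x₅, x₆} ∪ {x₃, x₆}
  {x₁, x₃, x₅, x₆}  = {x₁, x₅, x₆} ∪ {x₃, x₆}
  {x₂, x₃, x₄, x₆}  = {x₂, x₃, x₄} ∪ {x₃, x₆}
  {x₁, x₂, x₃, x₄, x₆}  = {x₃, x₆} ∪ {x₁, x₂, x₃, x₄}
  (now 19)
Round 3 (7 new):
  {x₅}  = ᶜ of {x₁, x₂, x₃, x₄, x₆}
  {x₁, x₃}  = {x₃} ∪ {x₁}
  {x₁, x₅}  = ᶜ of {x₂, x₃, x₄, x₆}
  {x₁, x₆}  = {x₆} ∪ {x₁}
  {x₂, x₄}  = ᶜ of {x₁, x₃, x₅, x₆}
  {x₁, x₂, x₄}  = ᶜ of {x₃, x₅, x₆}
  {x₂, x₄, x₅}  = ᶜ of {x₁, x₃, x₆}
  (now 26)
Round 4: 6 new —
  {x₃, x₅}  = {x₅} ∪ {x₃}
  {x₁, x₃, x₅}  = {x₅} ∪ {x₁, x₃}
  {x₂, x₄, x₆}  = {x₆} ∪ {x₂, x₄}
  {x₁, x₂, x₄, x₆}  = {x₁, x₆} ∪ {x₁, x₂, x₄}
  {x₂, x₃, x₄, x₅}  = ᶜ of {x₁, x₆}
  {x₂, x₄, x₅, x₆}  = ᶜ of {x₁, x₃}
  (now 32)
Round 5 adds nothing — fixpoint reached.

|σ(𝒜)| = 32.  σ(𝒜) = { {}, {x₁}, {x₃}, {x₅}, {x₆}, {x₁, x₃}, {x₁, x₅}, {x₁, x₆}, {x₂, x₄}, {x₃, x₅}, {x₃, x₆}, {x₅, x₆}, {x₁, x₂, x₄}, {x₁, x₃, x₅}, {x₁, x₃, x₆}, {x₁, x₅, x₆}, {x₂, x₃, x₄}, {x₂, x₄, x₅}, {x₂, x₄, x₆}, {x₃, x₅, x₆}, {x₁, x₂, x₃, x₄}, {x₁, x₂, x₄, x₅}, {x₁, x₂, x₄, x₆}, {x₁, x₃, x₅, x₆}, {x₂, x₃, x₄, x₅}, {x₂, x₃, x₄, x₆}, {x₂, x₄, x₅, x₆}, {x₁, x₂, x₃, x₄, x₅}, {x₁, x₂, x₃, x₄, x₆}, {x₁, x₂, x₄, x₅, x₆}, {x₂, x₃, x₄, x₅, x₆}, S }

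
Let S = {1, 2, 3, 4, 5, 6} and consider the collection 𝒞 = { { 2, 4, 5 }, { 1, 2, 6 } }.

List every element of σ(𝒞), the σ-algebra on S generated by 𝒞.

Start: 𝒞 ∪ {∅, S} = { {  }, { 1, 2, 6 }, { 2, 4, 5 }, S }.
Iteration 1 adds 3:
  { 1, 3, 6 }  = { 2, 4, 5 }ᶜ
  { 3, 4, 5 }  = { 1, 2, 6 }ᶜ
  { 1, 2, 4, 5, 6 }  = { 2, 4, 5 } ∪ { 1, 2, 6 }
  [7 total]
Iteration 2 (4 new):
  { 3 }  = { 1, 2, 4, 5, 6 }ᶜ
  { 1, 2, 3, 6 }  = { 1, 3, 6 } ∪ { 1, 2, 6 }
  { 2, 3, 4, 5 }  = { 3, 4, 5 } ∪ { 2, 4, 5 }
  { 1, 3, 4, 5, 6 }  = { 3, 4, 5 } ∪ { 1, 3, 6 }
  [11 total]
Iteration 3 (3 new):
  { 2 }  = { 1, 3, 4, 5, 6 }ᶜ
  { 1, 6 }  = { 2, 3, 4, 5 }ᶜ
  { 4, 5 }  = { 1, 2, 3, 6 }ᶜ
  [14 total]
Iteration 4: +2 →
  { 2, 3 }  = { 3 } ∪ { 2 }
  { 1, 4, 5, 6 }  = { 4, 5 } ∪ { 1, 6 }
  [16 total]
After Iteration 5 the family is unchanged; done.

Hence σ(𝒞) has 16 members: { {  }, { 2 }, { 3 }, { 1, 6 }, { 2, 3 }, { 4, 5 }, { 1, 2, 6 }, { 1, 3, 6 }, { 2, 4, 5 }, { 3, 4, 5 }, { 1, 2, 3, 6 }, { 1, 4, 5, 6 }, { 2, 3, 4, 5 }, { 1, 2, 4, 5, 6 }, { 1, 3, 4, 5, 6 }, S }.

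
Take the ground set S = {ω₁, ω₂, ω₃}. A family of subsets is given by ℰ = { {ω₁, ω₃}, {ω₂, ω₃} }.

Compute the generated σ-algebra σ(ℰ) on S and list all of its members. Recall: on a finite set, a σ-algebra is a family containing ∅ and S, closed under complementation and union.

Initial family (4 sets): { {}, {ω₁, ω₃}, {ω₂, ω₃}, S }.
Step 1. New:
  {ω₁}  = ᶜ of {ω₂, ω₃}
  {ω₂}  = ᶜ of {ω₁, ω₃}
  [6 total]
Step 2. New:
  {ω₁, ω₂}  = {ω₂} ∪ {ω₁}
  [7 total]
Step 3 (1 new):
  {ω₃}  = ᶜ of {ω₁, ω₂}
  [8 total]
After Step 4 the family is unchanged; done.

|σ(ℰ)| = 8.  σ(ℰ) = { {}, {ω₁}, {ω₂}, {ω₃}, {ω₁, ω₂}, {ω₁, ω₃}, {ω₂, ω₃}, S }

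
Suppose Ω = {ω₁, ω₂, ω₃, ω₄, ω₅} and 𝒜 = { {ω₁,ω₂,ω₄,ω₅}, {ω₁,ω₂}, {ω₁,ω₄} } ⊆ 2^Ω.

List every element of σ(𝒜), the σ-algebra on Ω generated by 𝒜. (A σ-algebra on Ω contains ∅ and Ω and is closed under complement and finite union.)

σ(𝒜) = { {}, {ω₁}, {ω₂}, {ω₃}, {ω₄}, {ω₅}, {ω₁,ω₂}, {ω₁,ω₃}, {ω₁,ω₄}, {ω₁,ω₅}, {ω₂,ω₃}, {ω₂,ω₄}, {ω₂,ω₅}, {ω₃,ω₄}, {ω₃,ω₅}, {ω₄,ω₅}, {ω₁,ω₂,ω₃}, {ω₁,ω₂,ω₄}, {ω₁,ω₂,ω₅}, {ω₁,ω₃,ω₄}, {ω₁,ω₃,ω₅}, {ω₁,ω₄,ω₅}, {ω₂,ω₃,ω₄}, {ω₂,ω₃,ω₅}, {ω₂,ω₄,ω₅}, {ω₃,ω₄,ω₅}, {ω₁,ω₂,ω₃,ω₄}, {ω₁,ω₂,ω₃,ω₅}, {ω₁,ω₂,ω₄,ω₅}, {ω₁,ω₃,ω₄,ω₅}, {ω₂,ω₃,ω₄,ω₅}, Ω }

Check:
Seed the family with 𝒜 together with ∅ and Ω: { {}, {ω₁,ω₂}, {ω₁,ω₄}, {ω₁,ω₂,ω₄,ω₅}, Ω }.
Pass 1 adds 4:
  {ω₃}  = ᶜ of {ω₁,ω₂,ω₄,ω₅}
  {ω₁,ω₂,ω₄}  = {ω₁,ω₄} ∪ {ω₁,ω₂}
  {ω₂,ω₃,ω₅}  = ᶜ of {ω₁,ω₄}
  {ω₃,ω₄,ω₅}  = ᶜ of {ω₁,ω₂}
  (now 9)
Pass 2: +7 →
  {ω₃,ω₅}  = ᶜ of {ω₁,ω₂,ω₄}
  {ω₁,ω₂,ω₃}  = {ω₁,ω₂} ∪ {ω₃}
  {ω₁,ω₃,ω₄}  = {ω₃} ∪ {ω₁,ω₄}
  {ω₁,ω₂,ω₃,ω₄}  = {ω₁,ω₂,ω₄} ∪ {ω₃}
  {ω₁,ω₂,ω₃,ω₅}  = {ω₁,ω₂} ∪ {ω₂,ω₃,ω₅}
  {ω₁,ω₃,ω₄,ω₅}  = {ω₃,ω₄,ω₅} ∪ {ω₁,ω₄}
  {ω₂,ω₃,ω₄,ω₅}  = {ω₃,ω₄,ω₅} ∪ {ω₂,ω₃,ω₅}
  (now 16)
Pass 3: 6 new —
  {ω₁}  = ᶜ of {ω₂,ω₃,ω₄,ω₅}
  {ω₂}  = ᶜ of {ω₁,ω₃,ω₄,ω₅}
  {ω₄}  = ᶜ of {ω₁,ω₂,ω₃,ω₅}
  {ω₅}  = ᶜ of {ω₁,ω₂,ω₃,ω₄}
  {ω₂,ω₅}  = ᶜ of {ω₁,ω₃,ω₄}
  {ω₄,ω₅}  = ᶜ of {ω₁,ω₂,ω₃}
  (now 22)
Pass 4 (9 new):
  {ω₁,ω₃}  = {ω₃} ∪ {ω₁}
  {ω₁,ω₅}  = {ω₅} ∪ {ω₁}
  {ω₂,ω₃}  = {ω₂} ∪ {ω₃}
  {ω₂,ω₄}  = {ω₂} ∪ {ω₄}
  {ω₃,ω₄}  = {ω₃} ∪ {ω₄}
  {ω₁,ω₂,ω₅}  = {ω₂,ω₅} ∪ {ω₁,ω₂}
  {ω₁,ω₃,ω₅}  = {ω₃,ω₅} ∪ {ω₁}
  {ω₁,ω₄,ω₅}  = {ω₅} ∪ {ω₁,ω₄}
  {ω₂,ω₄,ω₅}  = {ω₂,ω₅} ∪ {ω₄,ω₅}
  (now 31)
Pass 5 adds 1:
  {ω₂,ω₃,ω₄}  = ᶜ of {ω₁,ω₅}
  (now 32)
Pass 6: stable.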